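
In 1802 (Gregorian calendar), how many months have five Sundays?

A month of length L has five Sundays iff its first Sunday is on day ≤ L−28 (so day 1–3 in a 31-day month, 1–2 in a 30-day month, day 1 in a leap February).
Checking each month of 1802: Jan starts Fri (31d) ✓; Feb starts Mon (28d); Mar starts Mon (31d); Apr starts Thu (30d); May starts Sat (31d) ✓; Jun starts Tue (30d); Jul starts Thu (31d); Aug starts Sun (31d) ✓; Sep starts Wed (30d); Oct starts Fri (31d) ✓; Nov starts Mon (30d); Dec starts Wed (31d).
Five-Sunday months: January, May, August, October → 4.

4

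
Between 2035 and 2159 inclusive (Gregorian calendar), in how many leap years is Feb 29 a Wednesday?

5

Leap years in 2035–2159: 30 of them.
Feb 29 weekday advances by 5 (mod 7) from one leap year to the next four years later (or differs when a century non-leap intervenes).
Leap-day weekdays: 2036:Fri 2040:Wed✓ 2044:Mon 2048:Sat 2052:Thu 2056:Tue 2060:Sun 2064:Fri 2068:Wed✓ 2072:Mon 2076:Sat 2080:Thu 2084:Tue …(4 more)… 2108:Wed✓ 2112:Mon 2116:Sat 2120:Thu 2124:Tue 2128:Sun 2132:Fri 2136:Wed✓ 2140:Mon 2144:Sat 2148:Thu 2152:Tue 2156:Sun
Wednesday: 2040, 2068, 2096, 2108, 2136 → 5.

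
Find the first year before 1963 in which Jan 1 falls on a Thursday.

1959

Jan 1 advances by 2 weekdays after a leap year and by 1 after a common year.
1963: Jan 1 is Tuesday.
1962: Monday
1961: Sunday
1960: Friday (leap)
1959: Thursday
1959 begins on a Thursday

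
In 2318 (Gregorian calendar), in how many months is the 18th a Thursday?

2

Check the 18th of each month of 2318: Jan 18: Fri, Feb 18: Mon, Mar 18: Mon, Apr 18: Thu, May 18: Sat, Jun 18: Tue, Jul 18: Thu, Aug 18: Sun, Sep 18: Wed, Oct 18: Fri, Nov 18: Mon, Dec 18: Wed.
Thursday occurs in April, July — 2 months.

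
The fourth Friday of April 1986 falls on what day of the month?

April 1, 1986 is a Tuesday, so the first Friday is the 4th.
The fourth Friday is 4 + 21 = 25.

25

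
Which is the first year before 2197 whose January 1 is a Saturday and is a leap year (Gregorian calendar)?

2180

Jan 1 advances by 2 weekdays after a leap year and by 1 after a common year.
2197: Jan 1 is Sunday.
2196: Friday (leap)
2195: Thursday
2194: Wednesday
2193: Tuesday
2192: Sunday (leap)
2191: Saturday
2190: Friday
2189: Thursday
2188: Tuesday (leap)
2187: Monday
2186: Sunday
2185: Saturday
2184: Thursday (leap)
2183: Wednesday
2182: Tuesday
2181: Monday
2180: Saturday (leap)
2180 begins on a Saturday and is a leap year.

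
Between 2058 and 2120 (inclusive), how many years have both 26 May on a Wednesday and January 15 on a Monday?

0

Check each year's weekday for 26 May and January 15:
  2058: Sun/Tue  2059: Mon/Wed  2060: Wed/Thu  2061: Thu/Sat  2062: Fri/Sun  2063: Sat/Mon  2064: Mon/Tue  2065: Tue/Thu  2066: Wed/Fri  2067: Thu/Sat  2068: Sat/Sun  2069: Sun/Tue  2070: Mon/Wed  2071: Tue/Thu  …(35 more)…  2107: Thu/Sat  2108: Sat/Sun  2109: Sun/Tue  2110: Mon/Wed  2111: Tue/Thu  2112: Thu/Fri  2113: Fri/Sun  2114: Sat/Mon  2115: Sun/Tue  2116: Tue/Wed  2117: Wed/Fri  2118: Thu/Sat  2119: Fri/Sun  2120: Sun/Mon
Both conditions hold in: no year — 0.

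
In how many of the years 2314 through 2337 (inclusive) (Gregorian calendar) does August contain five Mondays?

11

August has 31 days; it has five Mondays when Monday falls among the first (month-length − 28) days — i.e. when August 1 is one of Monday/Sunday/Saturday.
August 1 by year: 2314:Sat✓ 2315:Sun✓ 2316:Tue 2317:Wed 2318:Thu 2319:Fri 2320:Sun✓ 2321:Mon✓ 2322:Tue 2323:Wed 2324:Fri 2325:Sat✓ 2326:Sun✓ 2327:Mon✓ 2328:Wed 2329:Thu 2330:Fri 2331:Sat✓ 2332:Mon✓ 2333:Tue 2334:Wed 2335:Thu 2336:Sat✓ 2337:Sun✓
Years with five Mondays: 2314, 2315, 2320, 2321, 2325, 2326, 2327, 2331, 2332, 2336, 2337 → 11.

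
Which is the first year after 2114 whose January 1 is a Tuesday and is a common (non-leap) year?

2115

Jan 1 advances by 2 weekdays after a leap year and by 1 after a common year.
2114: Jan 1 is Monday.
2115: Tuesday
2115 begins on a Tuesday and is a common year.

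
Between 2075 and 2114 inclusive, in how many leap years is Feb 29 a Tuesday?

1

Leap years in 2075–2114: 9 of them.
Feb 29 weekday advances by 5 (mod 7) from one leap year to the next four years later (or differs when a century non-leap intervenes).
Leap-day weekdays: 2076:Sat 2080:Thu 2084:Tue✓ 2088:Sun 2092:Fri 2096:Wed 2104:Fri 2108:Wed 2112:Mon
Tuesday: 2084 → 1.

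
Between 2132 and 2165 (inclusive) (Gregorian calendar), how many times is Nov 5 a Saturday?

5

Track Nov 5's weekday year by year (advancing +1, or +2 across a Feb 29):
  2132: Wed  2133: Thu (+1)  2134: Fri (+1)  2135: Sat (+1) ✓  2136: Mon (+2)
  2137: Tue (+1)  2138: Wed (+1)  2139: Thu (+1)  2140: Sat (+2) ✓  2141: Sun (+1)
  2142: Mon (+1)  2143: Tue (+1)  2144: Thu (+2)  2145: Fri (+1)  … (6 more years) …
  2152: Sun (+2)  2153: Mon (+1)  2154: Tue (+1)  2155: Wed (+1)  2156: Fri (+2)
  2157: Sat (+1) ✓  2158: Sun (+1)  2159: Mon (+1)  2160: Wed (+2)  2161: Thu (+1)
  2162: Fri (+1)  2163: Sat (+1) ✓  2164: Mon (+2)  2165: Tue (+1)
Saturday years: 2135, 2140, 2146, 2157, 2163 — 5 in total.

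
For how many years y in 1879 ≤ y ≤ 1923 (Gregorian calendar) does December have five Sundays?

December has 31 days; it has five Sundays when Sunday falls among the first (month-length − 28) days — i.e. when December 1 is one of Sunday/Saturday/Friday.
December 1 by year: 1879:Mon 1880:Wed 1881:Thu 1882:Fri✓ 1883:Sat✓ 1884:Mon 1885:Tue 1886:Wed 1887:Thu 1888:Sat✓ 1889:Sun✓ 1890:Mon 1891:Tue 1892:Thu 1893:Fri✓ …(15 more)… 1909:Wed 1910:Thu 1911:Fri✓ 1912:Sun✓ 1913:Mon 1914:Tue 1915:Wed 1916:Fri✓ 1917:Sat✓ 1918:Sun✓ 1919:Mon 1920:Wed 1921:Thu 1922:Fri✓ 1923:Sat✓
Years with five Sundays: 1882, 1883, 1888, 1889, 1893, 1894, 1895, 1899, 1900, 1901, 1905, 1906, 1907, 1911, 1912, 1916, 1917, 1918, 1922, 1923 → 20.

20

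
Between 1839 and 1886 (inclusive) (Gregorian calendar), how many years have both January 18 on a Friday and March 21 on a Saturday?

0

Check each year's weekday for January 18 and March 21:
  1839: Fri/Thu  1840: Sat/Sat  1841: Mon/Sun  1842: Tue/Mon  1843: Wed/Tue  1844: Thu/Thu  1845: Sat/Fri  1846: Sun/Sat  1847: Mon/Sun  1848: Tue/Tue  1849: Thu/Wed  1850: Fri/Thu  1851: Sat/Fri  1852: Sun/Sun  …(20 more)…  1873: Sat/Fri  1874: Sun/Sat  1875: Mon/Sun  1876: Tue/Tue  1877: Thu/Wed  1878: Fri/Thu  1879: Sat/Fri  1880: Sun/Sun  1881: Tue/Mon  1882: Wed/Tue  1883: Thu/Wed  1884: Fri/Fri  1885: Sun/Sat  1886: Mon/Sun
Both conditions hold in: no year — 0.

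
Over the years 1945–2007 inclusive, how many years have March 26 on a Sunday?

Track March 26's weekday year by year (advancing +1, or +2 across a Feb 29):
  1945: Mon  1946: Tue (+1)  1947: Wed (+1)  1948: Fri (+2)  1949: Sat (+1)
  1950: Sun (+1) ✓  1951: Mon (+1)  1952: Wed (+2)  1953: Thu (+1)  1954: Fri (+1)
  1955: Sat (+1)  1956: Mon (+2)  1957: Tue (+1)  1958: Wed (+1)  … (35 more years) …
  1994: Sat (+1)  1995: Sun (+1) ✓  1996: Tue (+2)  1997: Wed (+1)  1998: Thu (+1)
  1999: Fri (+1)  2000: Sun (+2) ✓  2001: Mon (+1)  2002: Tue (+1)  2003: Wed (+1)
  2004: Fri (+2)  2005: Sat (+1)  2006: Sun (+1) ✓  2007: Mon (+1)
Sunday years: 1950, 1961, 1967, 1972, 1978, 1989, 1995, 2000, 2006 — 9 in total.

9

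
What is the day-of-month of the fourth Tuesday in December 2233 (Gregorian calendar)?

24

December 1, 2233 is a Sunday, so the first Tuesday is the 3rd.
The fourth Tuesday is 3 + 21 = 24.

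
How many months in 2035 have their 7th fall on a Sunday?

2

Check the 7th of each month of 2035: Jan 7: Sun, Feb 7: Wed, Mar 7: Wed, Apr 7: Sat, May 7: Mon, Jun 7: Thu, Jul 7: Sat, Aug 7: Tue, Sep 7: Fri, Oct 7: Sun, Nov 7: Wed, Dec 7: Fri.
Sunday occurs in January, October — 2 months.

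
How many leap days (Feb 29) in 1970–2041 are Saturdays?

Leap years in 1970–2041: 18 of them.
Feb 29 weekday advances by 5 (mod 7) from one leap year to the next four years later (or differs when a century non-leap intervenes).
Leap-day weekdays: 1972:Tue 1976:Sun 1980:Fri 1984:Wed 1988:Mon 1992:Sat✓ 1996:Thu 2000:Tue 2004:Sun 2008:Fri 2012:Wed 2016:Mon 2020:Sat✓ 2024:Thu 2028:Tue 2032:Sun 2036:Fri 2040:Wed
Saturday: 1992, 2020 → 2.

2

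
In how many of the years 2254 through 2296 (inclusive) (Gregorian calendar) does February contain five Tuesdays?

1

February has 28 days (29 in leap years); it has five Tuesdays when Tuesday falls among the first (month-length − 28) days — i.e. when February 1 is Tuesday in a leap year (never in a common year).
February 1 by year: 2254:Wed 2255:Thu 2256:Fri 2257:Sun 2258:Mon 2259:Tue 2260:Wed 2261:Fri 2262:Sat 2263:Sun 2264:Mon 2265:Wed 2266:Thu 2267:Fri 2268:Sat …(13 more)… 2282:Wed 2283:Thu 2284:Fri 2285:Sun 2286:Mon 2287:Tue 2288:Wed 2289:Fri 2290:Sat 2291:Sun 2292:Mon 2293:Wed 2294:Thu 2295:Fri 2296:Sat
Years with five Tuesdays: 2276 → 1.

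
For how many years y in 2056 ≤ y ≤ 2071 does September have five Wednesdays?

September has 30 days; it has five Wednesdays when Wednesday falls among the first (month-length − 28) days — i.e. when September 1 is one of Wednesday/Tuesday.
September 1 by year: 2056:Fri 2057:Sat 2058:Sun 2059:Mon 2060:Wed✓ 2061:Thu 2062:Fri 2063:Sat 2064:Mon 2065:Tue✓ 2066:Wed✓ 2067:Thu 2068:Sat 2069:Sun 2070:Mon 2071:Tue✓
Years with five Wednesdays: 2060, 2065, 2066, 2071 → 4.

4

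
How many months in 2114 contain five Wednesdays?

A month of length L has five Wednesdays iff its first Wednesday is on day ≤ L−28 (so day 1–3 in a 31-day month, 1–2 in a 30-day month, day 1 in a leap February).
Checking each month of 2114: Jan starts Mon (31d) ✓; Feb starts Thu (28d); Mar starts Thu (31d); Apr starts Sun (30d); May starts Tue (31d) ✓; Jun starts Fri (30d); Jul starts Sun (31d); Aug starts Wed (31d) ✓; Sep starts Sat (30d); Oct starts Mon (31d) ✓; Nov starts Thu (30d); Dec starts Sat (31d).
Five-Wednesday months: January, May, August, October → 4.

4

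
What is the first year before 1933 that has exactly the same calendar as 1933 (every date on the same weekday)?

1922

Two years share a calendar iff Jan 1 falls on the same weekday and both are leap or both are common. 1933: Jan 1 is Sunday, common year.
1932: Jan 1 Friday, leap
1931: Jan 1 Thursday, common
1930: Jan 1 Wednesday, common
1929: Jan 1 Tuesday, common
1928: Jan 1 Sunday, leap
1927: Jan 1 Saturday, common
1926: Jan 1 Friday, common
1925: Jan 1 Thursday, common
1924: Jan 1 Tuesday, leap
1923: Jan 1 Monday, common
1922: Jan 1 Sunday, common
1922 matches on both conditions.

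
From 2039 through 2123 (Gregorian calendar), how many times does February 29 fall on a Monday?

Leap years in 2039–2123: 20 of them.
Feb 29 weekday advances by 5 (mod 7) from one leap year to the next four years later (or differs when a century non-leap intervenes).
Leap-day weekdays: 2040:Wed 2044:Mon✓ 2048:Sat 2052:Thu 2056:Tue 2060:Sun 2064:Fri 2068:Wed 2072:Mon✓ 2076:Sat 2080:Thu 2084:Tue 2088:Sun 2092:Fri 2096:Wed 2104:Fri 2108:Wed 2112:Mon✓ 2116:Sat 2120:Thu
Monday: 2044, 2072, 2112 → 3.

3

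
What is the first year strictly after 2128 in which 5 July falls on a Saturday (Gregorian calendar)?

2132

From one year to the next, a fixed date's weekday advances by 1, or by 2 when a Feb 29 lies between the two dates.
2128: July 5 is Monday.
2129: Tuesday (+1)
2130: Wednesday (+1)
2131: Thursday (+1)
2132: Saturday (+2)
5 July falls on a Saturday in 2132.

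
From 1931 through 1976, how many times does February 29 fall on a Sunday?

2

Leap years in 1931–1976: 12 of them.
Feb 29 weekday advances by 5 (mod 7) from one leap year to the next four years later (or differs when a century non-leap intervenes).
Leap-day weekdays: 1932:Mon 1936:Sat 1940:Thu 1944:Tue 1948:Sun✓ 1952:Fri 1956:Wed 1960:Mon 1964:Sat 1968:Thu 1972:Tue 1976:Sun✓
Sunday: 1948, 1976 → 2.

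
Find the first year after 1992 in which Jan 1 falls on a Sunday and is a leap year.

2012

Jan 1 advances by 2 weekdays after a leap year and by 1 after a common year.
1992: Jan 1 is Wednesday (leap).
1993: Friday
1994: Saturday
1995: Sunday
1996: Monday (leap)
1997: Wednesday
1998: Thursday
1999: Friday
2000: Saturday (leap)
2001: Monday
2002: Tuesday
2003: Wednesday
2004: Thursday (leap)
2005: Saturday
2006: Sunday
2007: Monday
2008: Tuesday (leap)
2009: Thursday
2010: Friday
2011: Saturday
2012: Sunday (leap)
2012 begins on a Sunday and is a leap year.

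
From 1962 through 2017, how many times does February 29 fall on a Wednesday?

Leap years in 1962–2017: 14 of them.
Feb 29 weekday advances by 5 (mod 7) from one leap year to the next four years later (or differs when a century non-leap intervenes).
Leap-day weekdays: 1964:Sat 1968:Thu 1972:Tue 1976:Sun 1980:Fri 1984:Wed✓ 1988:Mon 1992:Sat 1996:Thu 2000:Tue 2004:Sun 2008:Fri 2012:Wed✓ 2016:Mon
Wednesday: 1984, 2012 → 2.

2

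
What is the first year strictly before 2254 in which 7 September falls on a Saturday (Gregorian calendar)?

From one year to the next, a fixed date's weekday advances by 1, or by 2 when a Feb 29 lies between the two dates.
2254: September 7 is Thursday.
2253: Wednesday (−1)
2252: Tuesday (−1)
2251: Sunday (−2)
2250: Saturday (−1)
7 September falls on a Saturday in 2250.

2250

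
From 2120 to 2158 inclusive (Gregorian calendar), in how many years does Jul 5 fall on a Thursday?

5

Track Jul 5's weekday year by year (advancing +1, or +2 across a Feb 29):
  2120: Fri  2121: Sat (+1)  2122: Sun (+1)  2123: Mon (+1)  2124: Wed (+2)
  2125: Thu (+1) ✓  2126: Fri (+1)  2127: Sat (+1)  2128: Mon (+2)  2129: Tue (+1)
  2130: Wed (+1)  2131: Thu (+1) ✓  2132: Sat (+2)  2133: Sun (+1)  … (11 more years) …
  2145: Mon (+1)  2146: Tue (+1)  2147: Wed (+1)  2148: Fri (+2)  2149: Sat (+1)
  2150: Sun (+1)  2151: Mon (+1)  2152: Wed (+2)  2153: Thu (+1) ✓  2154: Fri (+1)
  2155: Sat (+1)  2156: Mon (+2)  2157: Tue (+1)  2158: Wed (+1)
Thursday years: 2125, 2131, 2136, 2142, 2153 — 5 in total.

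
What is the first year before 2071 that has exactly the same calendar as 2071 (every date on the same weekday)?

2065

Two years share a calendar iff Jan 1 falls on the same weekday and both are leap or both are common. 2071: Jan 1 is Thursday, common year.
2070: Jan 1 Wednesday, common
2069: Jan 1 Tuesday, common
2068: Jan 1 Sunday, leap
2067: Jan 1 Saturday, common
2066: Jan 1 Friday, common
2065: Jan 1 Thursday, common
2065 matches on both conditions.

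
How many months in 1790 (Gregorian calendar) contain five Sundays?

A month of length L has five Sundays iff its first Sunday is on day ≤ L−28 (so day 1–3 in a 31-day month, 1–2 in a 30-day month, day 1 in a leap February).
Checking each month of 1790: Jan starts Fri (31d) ✓; Feb starts Mon (28d); Mar starts Mon (31d); Apr starts Thu (30d); May starts Sat (31d) ✓; Jun starts Tue (30d); Jul starts Thu (31d); Aug starts Sun (31d) ✓; Sep starts Wed (30d); Oct starts Fri (31d) ✓; Nov starts Mon (30d); Dec starts Wed (31d).
Five-Sunday months: January, May, August, October → 4.

4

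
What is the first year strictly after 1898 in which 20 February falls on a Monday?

1899

From one year to the next, a fixed date's weekday advances by 1, or by 2 when a Feb 29 lies between the two dates.
1898: February 20 is Sunday.
1899: Monday (+1)
20 February falls on a Monday in 1899.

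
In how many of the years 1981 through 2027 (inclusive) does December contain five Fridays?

December has 31 days; it has five Fridays when Friday falls among the first (month-length − 28) days — i.e. when December 1 is one of Friday/Thursday/Wednesday.
December 1 by year: 1981:Tue 1982:Wed✓ 1983:Thu✓ 1984:Sat 1985:Sun 1986:Mon 1987:Tue 1988:Thu✓ 1989:Fri✓ 1990:Sat 1991:Sun 1992:Tue 1993:Wed✓ 1994:Thu✓ 1995:Fri✓ …(17 more)… 2013:Sun 2014:Mon 2015:Tue 2016:Thu✓ 2017:Fri✓ 2018:Sat 2019:Sun 2020:Tue 2021:Wed✓ 2022:Thu✓ 2023:Fri✓ 2024:Sun 2025:Mon 2026:Tue 2027:Wed✓
Years with five Fridays: 1982, 1983, 1988, 1989, 1993, 1994, 1995, 1999, 2000, 2004, 2005, 2006, 2010, 2011, 2016, 2017, 2021, 2022, 2023, 2027 → 20.

20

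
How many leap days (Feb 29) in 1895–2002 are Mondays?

4

Leap years in 1895–2002: 26 of them.
Feb 29 weekday advances by 5 (mod 7) from one leap year to the next four years later (or differs when a century non-leap intervenes).
Leap-day weekdays: 1896:Sat 1904:Mon✓ 1908:Sat 1912:Thu 1916:Tue 1920:Sun 1924:Fri 1928:Wed 1932:Mon✓ 1936:Sat 1940:Thu 1944:Tue 1948:Sun 1952:Fri 1956:Wed 1960:Mon✓ 1964:Sat 1968:Thu 1972:Tue 1976:Sun 1980:Fri 1984:Wed 1988:Mon✓ 1992:Sat 1996:Thu 2000:Tue
Monday: 1904, 1932, 1960, 1988 → 4.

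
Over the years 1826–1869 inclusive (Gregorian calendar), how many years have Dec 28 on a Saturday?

Track Dec 28's weekday year by year (advancing +1, or +2 across a Feb 29):
  1826: Thu  1827: Fri (+1)  1828: Sun (+2)  1829: Mon (+1)  1830: Tue (+1)
  1831: Wed (+1)  1832: Fri (+2)  1833: Sat (+1) ✓  1834: Sun (+1)  1835: Mon (+1)
  1836: Wed (+2)  1837: Thu (+1)  1838: Fri (+1)  1839: Sat (+1) ✓  … (16 more years) …
  1856: Sun (+2)  1857: Mon (+1)  1858: Tue (+1)  1859: Wed (+1)  1860: Fri (+2)
  1861: Sat (+1) ✓  1862: Sun (+1)  1863: Mon (+1)  1864: Wed (+2)  1865: Thu (+1)
  1866: Fri (+1)  1867: Sat (+1) ✓  1868: Mon (+2)  1869: Tue (+1)
Saturday years: 1833, 1839, 1844, 1850, 1861, 1867 — 6 in total.

6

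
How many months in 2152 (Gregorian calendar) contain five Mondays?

4

A month of length L has five Mondays iff its first Monday is on day ≤ L−28 (so day 1–3 in a 31-day month, 1–2 in a 30-day month, day 1 in a leap February).
Checking each month of 2152: Jan starts Sat (31d) ✓; Feb starts Tue (29d); Mar starts Wed (31d); Apr starts Sat (30d); May starts Mon (31d) ✓; Jun starts Thu (30d); Jul starts Sat (31d) ✓; Aug starts Tue (31d); Sep starts Fri (30d); Oct starts Sun (31d) ✓; Nov starts Wed (30d); Dec starts Fri (31d).
Five-Monday months: January, May, July, October → 4.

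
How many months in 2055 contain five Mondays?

A month of length L has five Mondays iff its first Monday is on day ≤ L−28 (so day 1–3 in a 31-day month, 1–2 in a 30-day month, day 1 in a leap February).
Checking each month of 2055: Jan starts Fri (31d); Feb starts Mon (28d); Mar starts Mon (31d) ✓; Apr starts Thu (30d); May starts Sat (31d) ✓; Jun starts Tue (30d); Jul starts Thu (31d); Aug starts Sun (31d) ✓; Sep starts Wed (30d); Oct starts Fri (31d); Nov starts Mon (30d) ✓; Dec starts Wed (31d).
Five-Monday months: March, May, August, November → 4.

4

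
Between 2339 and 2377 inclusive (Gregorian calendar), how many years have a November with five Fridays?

11

November has 30 days; it has five Fridays when Friday falls among the first (month-length − 28) days — i.e. when November 1 is one of Friday/Thursday.
November 1 by year: 2339:Wed 2340:Fri✓ 2341:Sat 2342:Sun 2343:Mon 2344:Wed 2345:Thu✓ 2346:Fri✓ 2347:Sat 2348:Mon 2349:Tue 2350:Wed 2351:Thu✓ 2352:Sat 2353:Sun …(9 more)… 2363:Fri✓ 2364:Sun 2365:Mon 2366:Tue 2367:Wed 2368:Fri✓ 2369:Sat 2370:Sun 2371:Mon 2372:Wed 2373:Thu✓ 2374:Fri✓ 2375:Sat 2376:Mon 2377:Tue
Years with five Fridays: 2340, 2345, 2346, 2351, 2356, 2357, 2362, 2363, 2368, 2373, 2374 → 11.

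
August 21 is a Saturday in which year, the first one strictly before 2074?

From one year to the next, a fixed date's weekday advances by 1, or by 2 when a Feb 29 lies between the two dates.
2074: August 21 is Tuesday.
2073: Monday (−1)
2072: Sunday (−1)
2071: Friday (−2)
2070: Thursday (−1)
2069: Wednesday (−1)
2068: Tuesday (−1)
2067: Sunday (−2)
2066: Saturday (−1)
August 21 falls on a Saturday in 2066.

2066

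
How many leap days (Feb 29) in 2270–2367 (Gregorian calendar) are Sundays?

Leap years in 2270–2367: 23 of them.
Feb 29 weekday advances by 5 (mod 7) from one leap year to the next four years later (or differs when a century non-leap intervenes).
Leap-day weekdays: 2272:Thu 2276:Tue 2280:Sun✓ 2284:Fri 2288:Wed 2292:Mon 2296:Sat 2304:Mon 2308:Sat 2312:Thu 2316:Tue 2320:Sun✓ 2324:Fri 2328:Wed 2332:Mon 2336:Sat 2340:Thu 2344:Tue 2348:Sun✓ 2352:Fri 2356:Wed 2360:Mon 2364:Sat
Sunday: 2280, 2320, 2348 → 3.

3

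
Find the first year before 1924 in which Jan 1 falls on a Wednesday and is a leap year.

1908

Jan 1 advances by 2 weekdays after a leap year and by 1 after a common year.
1924: Jan 1 is Tuesday (leap).
1923: Monday
1922: Sunday
1921: Saturday
1920: Thursday (leap)
1919: Wednesday
1918: Tuesday
1917: Monday
1916: Saturday (leap)
1915: Friday
1914: Thursday
1913: Wednesday
1912: Monday (leap)
1911: Sunday
1910: Saturday
1909: Friday
1908: Wednesday (leap)
1908 begins on a Wednesday and is a leap year.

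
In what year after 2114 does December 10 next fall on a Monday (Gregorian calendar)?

2125

From one year to the next, a fixed date's weekday advances by 1, or by 2 when a Feb 29 lies between the two dates.
2114: December 10 is Monday.
2115: Tuesday (+1)
2116: Thursday (+2)
2117: Friday (+1)
2118: Saturday (+1)
2119: Sunday (+1)
2120: Tuesday (+2)
2121: Wednesday (+1)
2122: Thursday (+1)
2123: Friday (+1)
2124: Sunday (+2)
2125: Monday (+1)
December 10 falls on a Monday in 2125.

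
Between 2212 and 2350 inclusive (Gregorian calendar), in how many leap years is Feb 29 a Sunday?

5

Leap years in 2212–2350: 34 of them.
Feb 29 weekday advances by 5 (mod 7) from one leap year to the next four years later (or differs when a century non-leap intervenes).
Leap-day weekdays: 2212:Sat 2216:Thu 2220:Tue 2224:Sun✓ 2228:Fri 2232:Wed 2236:Mon 2240:Sat 2244:Thu 2248:Tue 2252:Sun✓ 2256:Fri 2260:Wed …(8 more)… 2296:Sat 2304:Mon 2308:Sat 2312:Thu 2316:Tue 2320:Sun✓ 2324:Fri 2328:Wed 2332:Mon 2336:Sat 2340:Thu 2344:Tue 2348:Sun✓
Sunday: 2224, 2252, 2280, 2320, 2348 → 5.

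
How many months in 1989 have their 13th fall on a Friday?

2

Check the 13th of each month of 1989: Jan 13: Fri, Feb 13: Mon, Mar 13: Mon, Apr 13: Thu, May 13: Sat, Jun 13: Tue, Jul 13: Thu, Aug 13: Sun, Sep 13: Wed, Oct 13: Fri, Nov 13: Mon, Dec 13: Wed.
Friday occurs in January, October — 2 months.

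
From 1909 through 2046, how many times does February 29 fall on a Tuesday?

5

Leap years in 1909–2046: 34 of them.
Feb 29 weekday advances by 5 (mod 7) from one leap year to the next four years later (or differs when a century non-leap intervenes).
Leap-day weekdays: 1912:Thu 1916:Tue✓ 1920:Sun 1924:Fri 1928:Wed 1932:Mon 1936:Sat 1940:Thu 1944:Tue✓ 1948:Sun 1952:Fri 1956:Wed 1960:Mon …(8 more)… 1996:Thu 2000:Tue✓ 2004:Sun 2008:Fri 2012:Wed 2016:Mon 2020:Sat 2024:Thu 2028:Tue✓ 2032:Sun 2036:Fri 2040:Wed 2044:Mon
Tuesday: 1916, 1944, 1972, 2000, 2028 → 5.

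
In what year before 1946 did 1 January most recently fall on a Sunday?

From one year to the next, a fixed date's weekday advances by 1, or by 2 when a Feb 29 lies between the two dates.
1946: January 1 is Tuesday.
1945: Monday (−1)
1944: Saturday (−2)
1943: Friday (−1)
1942: Thursday (−1)
1941: Wednesday (−1)
1940: Monday (−2)
1939: Sunday (−1)
1 January falls on a Sunday in 1939.

1939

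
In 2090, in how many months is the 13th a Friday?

2

Check the 13th of each month of 2090: Jan 13: Fri, Feb 13: Mon, Mar 13: Mon, Apr 13: Thu, May 13: Sat, Jun 13: Tue, Jul 13: Thu, Aug 13: Sun, Sep 13: Wed, Oct 13: Fri, Nov 13: Mon, Dec 13: Wed.
Friday occurs in January, October — 2 months.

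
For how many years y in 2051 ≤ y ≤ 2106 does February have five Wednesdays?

2

February has 28 days (29 in leap years); it has five Wednesdays when Wednesday falls among the first (month-length − 28) days — i.e. when February 1 is Wednesday in a leap year (never in a common year).
February 1 by year: 2051:Wed 2052:Thu 2053:Sat 2054:Sun 2055:Mon 2056:Tue 2057:Thu 2058:Fri 2059:Sat 2060:Sun 2061:Tue 2062:Wed 2063:Thu 2064:Fri 2065:Sun …(26 more)… 2092:Fri 2093:Sun 2094:Mon 2095:Tue 2096:Wed✓ 2097:Fri 2098:Sat 2099:Sun 2100:Mon 2101:Tue 2102:Wed 2103:Thu 2104:Fri 2105:Sun 2106:Mon
Years with five Wednesdays: 2068, 2096 → 2.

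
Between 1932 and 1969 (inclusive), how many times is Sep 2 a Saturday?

6

Track Sep 2's weekday year by year (advancing +1, or +2 across a Feb 29):
  1932: Fri  1933: Sat (+1) ✓  1934: Sun (+1)  1935: Mon (+1)  1936: Wed (+2)
  1937: Thu (+1)  1938: Fri (+1)  1939: Sat (+1) ✓  1940: Mon (+2)  1941: Tue (+1)
  1942: Wed (+1)  1943: Thu (+1)  1944: Sat (+2) ✓  1945: Sun (+1)  … (10 more years) …
  1956: Sun (+2)  1957: Mon (+1)  1958: Tue (+1)  1959: Wed (+1)  1960: Fri (+2)
  1961: Sat (+1) ✓  1962: Sun (+1)  1963: Mon (+1)  1964: Wed (+2)  1965: Thu (+1)
  1966: Fri (+1)  1967: Sat (+1) ✓  1968: Mon (+2)  1969: Tue (+1)
Saturday years: 1933, 1939, 1944, 1950, 1961, 1967 — 6 in total.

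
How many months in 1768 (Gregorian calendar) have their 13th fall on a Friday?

1

Check the 13th of each month of 1768: Jan 13: Wed, Feb 13: Sat, Mar 13: Sun, Apr 13: Wed, May 13: Fri, Jun 13: Mon, Jul 13: Wed, Aug 13: Sat, Sep 13: Tue, Oct 13: Thu, Nov 13: Sun, Dec 13: Tue.
Friday occurs in May — 1 month.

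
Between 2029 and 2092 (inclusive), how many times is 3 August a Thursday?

9

Track 3 August's weekday year by year (advancing +1, or +2 across a Feb 29):
  2029: Fri  2030: Sat (+1)  2031: Sun (+1)  2032: Tue (+2)  2033: Wed (+1)
  2034: Thu (+1) ✓  2035: Fri (+1)  2036: Sun (+2)  2037: Mon (+1)  2038: Tue (+1)
  2039: Wed (+1)  2040: Fri (+2)  2041: Sat (+1)  2042: Sun (+1)  … (36 more years) …
  2079: Thu (+1) ✓  2080: Sat (+2)  2081: Sun (+1)  2082: Mon (+1)  2083: Tue (+1)
  2084: Thu (+2) ✓  2085: Fri (+1)  2086: Sat (+1)  2087: Sun (+1)  2088: Tue (+2)
  2089: Wed (+1)  2090: Thu (+1) ✓  2091: Fri (+1)  2092: Sun (+2)
Thursday years: 2034, 2045, 2051, 2056, 2062, 2073, 2079, 2084, 2090 — 9 in total.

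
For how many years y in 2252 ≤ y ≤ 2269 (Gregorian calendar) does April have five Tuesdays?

April has 30 days; it has five Tuesdays when Tuesday falls among the first (month-length − 28) days — i.e. when April 1 is one of Tuesday/Monday.
April 1 by year: 2252:Thu 2253:Fri 2254:Sat 2255:Sun 2256:Tue✓ 2257:Wed 2258:Thu 2259:Fri 2260:Sun 2261:Mon✓ 2262:Tue✓ 2263:Wed 2264:Fri 2265:Sat 2266:Sun 2267:Mon✓ 2268:Wed 2269:Thu
Years with five Tuesdays: 2256, 2261, 2262, 2267 → 4.

4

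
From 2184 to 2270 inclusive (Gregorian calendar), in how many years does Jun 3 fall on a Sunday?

Track Jun 3's weekday year by year (advancing +1, or +2 across a Feb 29):
  2184: Thu  2185: Fri (+1)  2186: Sat (+1)  2187: Sun (+1) ✓  2188: Tue (+2)
  2189: Wed (+1)  2190: Thu (+1)  2191: Fri (+1)  2192: Sun (+2) ✓  2193: Mon (+1)
  2194: Tue (+1)  2195: Wed (+1)  2196: Fri (+2)  2197: Sat (+1)  … (59 more years) …
  2257: Wed (+1)  2258: Thu (+1)  2259: Fri (+1)  2260: Sun (+2) ✓  2261: Mon (+1)
  2262: Tue (+1)  2263: Wed (+1)  2264: Fri (+2)  2265: Sat (+1)  2266: Sun (+1) ✓
  2267: Mon (+1)  2268: Wed (+2)  2269: Thu (+1)  2270: Fri (+1)
Sunday years: 2187, 2192, 2198, 2204, 2210, 2221, 2227, 2232, 2238, 2249, 2255, 2260, 2266 — 13 in total.

13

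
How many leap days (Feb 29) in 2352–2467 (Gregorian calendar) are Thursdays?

4

Leap years in 2352–2467: 29 of them.
Feb 29 weekday advances by 5 (mod 7) from one leap year to the next four years later (or differs when a century non-leap intervenes).
Leap-day weekdays: 2352:Fri 2356:Wed 2360:Mon 2364:Sat 2368:Thu✓ 2372:Tue 2376:Sun 2380:Fri 2384:Wed 2388:Mon 2392:Sat 2396:Thu✓ 2400:Tue …(3 more)… 2416:Mon 2420:Sat 2424:Thu✓ 2428:Tue 2432:Sun 2436:Fri 2440:Wed 2444:Mon 2448:Sat 2452:Thu✓ 2456:Tue 2460:Sun 2464:Fri
Thursday: 2368, 2396, 2424, 2452 → 4.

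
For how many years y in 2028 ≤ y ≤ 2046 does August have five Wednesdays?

August has 31 days; it has five Wednesdays when Wednesday falls among the first (month-length − 28) days — i.e. when August 1 is one of Wednesday/Tuesday/Monday.
August 1 by year: 2028:Tue✓ 2029:Wed✓ 2030:Thu 2031:Fri 2032:Sun 2033:Mon✓ 2034:Tue✓ 2035:Wed✓ 2036:Fri 2037:Sat 2038:Sun 2039:Mon✓ 2040:Wed✓ 2041:Thu 2042:Fri 2043:Sat 2044:Mon✓ 2045:Tue✓ 2046:Wed✓
Years with five Wednesdays: 2028, 2029, 2033, 2034, 2035, 2039, 2040, 2044, 2045, 2046 → 10.

10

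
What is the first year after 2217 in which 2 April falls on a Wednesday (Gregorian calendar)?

From one year to the next, a fixed date's weekday advances by 1, or by 2 when a Feb 29 lies between the two dates.
2217: April 2 is Wednesday.
2218: Thursday (+1)
2219: Friday (+1)
2220: Sunday (+2)
2221: Monday (+1)
2222: Tuesday (+1)
2223: Wednesday (+1)
2 April falls on a Wednesday in 2223.

2223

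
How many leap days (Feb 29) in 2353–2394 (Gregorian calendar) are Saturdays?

Leap years in 2353–2394: 10 of them.
Feb 29 weekday advances by 5 (mod 7) from one leap year to the next four years later (or differs when a century non-leap intervenes).
Leap-day weekdays: 2356:Wed 2360:Mon 2364:Sat✓ 2368:Thu 2372:Tue 2376:Sun 2380:Fri 2384:Wed 2388:Mon 2392:Sat✓
Saturday: 2364, 2392 → 2.

2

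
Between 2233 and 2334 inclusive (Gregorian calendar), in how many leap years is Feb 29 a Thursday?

Leap years in 2233–2334: 24 of them.
Feb 29 weekday advances by 5 (mod 7) from one leap year to the next four years later (or differs when a century non-leap intervenes).
Leap-day weekdays: 2236:Mon 2240:Sat 2244:Thu✓ 2248:Tue 2252:Sun 2256:Fri 2260:Wed 2264:Mon 2268:Sat 2272:Thu✓ 2276:Tue 2280:Sun 2284:Fri 2288:Wed 2292:Mon 2296:Sat 2304:Mon 2308:Sat 2312:Thu✓ 2316:Tue 2320:Sun 2324:Fri 2328:Wed 2332:Mon
Thursday: 2244, 2272, 2312 → 3.

3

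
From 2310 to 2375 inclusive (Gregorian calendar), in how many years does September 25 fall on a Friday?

Track September 25's weekday year by year (advancing +1, or +2 across a Feb 29):
  2310: Sun  2311: Mon (+1)  2312: Wed (+2)  2313: Thu (+1)  2314: Fri (+1) ✓
  2315: Sat (+1)  2316: Mon (+2)  2317: Tue (+1)  2318: Wed (+1)  2319: Thu (+1)
  2320: Sat (+2)  2321: Sun (+1)  2322: Mon (+1)  2323: Tue (+1)  … (38 more years) …
  2362: Tue (+1)  2363: Wed (+1)  2364: Fri (+2) ✓  2365: Sat (+1)  2366: Sun (+1)
  2367: Mon (+1)  2368: Wed (+2)  2369: Thu (+1)  2370: Fri (+1) ✓  2371: Sat (+1)
  2372: Mon (+2)  2373: Tue (+1)  2374: Wed (+1)  2375: Thu (+1)
Friday years: 2314, 2325, 2331, 2336, 2342, 2353, 2359, 2364, 2370 — 9 in total.

9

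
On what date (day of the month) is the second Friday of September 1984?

September 1, 1984 is a Saturday, so the first Friday is the 7th.
The second Friday is 7 + 7 = 14.

14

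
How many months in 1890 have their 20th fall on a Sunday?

Check the 20th of each month of 1890: Jan 20: Mon, Feb 20: Thu, Mar 20: Thu, Apr 20: Sun, May 20: Tue, Jun 20: Fri, Jul 20: Sun, Aug 20: Wed, Sep 20: Sat, Oct 20: Mon, Nov 20: Thu, Dec 20: Sat.
Sunday occurs in April, July — 2 months.

2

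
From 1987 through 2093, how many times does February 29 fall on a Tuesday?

4

Leap years in 1987–2093: 27 of them.
Feb 29 weekday advances by 5 (mod 7) from one leap year to the next four years later (or differs when a century non-leap intervenes).
Leap-day weekdays: 1988:Mon 1992:Sat 1996:Thu 2000:Tue✓ 2004:Sun 2008:Fri 2012:Wed 2016:Mon 2020:Sat 2024:Thu 2028:Tue✓ 2032:Sun 2036:Fri 2040:Wed 2044:Mon 2048:Sat 2052:Thu 2056:Tue✓ 2060:Sun 2064:Fri 2068:Wed 2072:Mon 2076:Sat 2080:Thu 2084:Tue✓ 2088:Sun 2092:Fri
Tuesday: 2000, 2028, 2056, 2084 → 4.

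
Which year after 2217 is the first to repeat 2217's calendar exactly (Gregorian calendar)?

Two years share a calendar iff Jan 1 falls on the same weekday and both are leap or both are common. 2217: Jan 1 is Wednesday, common year.
2218: Jan 1 Thursday, common
2219: Jan 1 Friday, common
2220: Jan 1 Saturday, leap
2221: Jan 1 Monday, common
2222: Jan 1 Tuesday, common
2223: Jan 1 Wednesday, common
2223 matches on both conditions.

2223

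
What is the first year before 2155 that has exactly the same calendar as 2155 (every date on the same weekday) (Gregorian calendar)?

2149

Two years share a calendar iff Jan 1 falls on the same weekday and both are leap or both are common. 2155: Jan 1 is Wednesday, common year.
2154: Jan 1 Tuesday, common
2153: Jan 1 Monday, common
2152: Jan 1 Saturday, leap
2151: Jan 1 Friday, common
2150: Jan 1 Thursday, common
2149: Jan 1 Wednesday, common
2149 matches on both conditions.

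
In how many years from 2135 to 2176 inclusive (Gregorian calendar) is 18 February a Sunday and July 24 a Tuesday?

Check each year's weekday for 18 February and July 24:
  2135: Fri/Sun  2136: Sat/Tue  2137: Mon/Wed  2138: Tue/Thu  2139: Wed/Fri  2140: Thu/Sun  2141: Sat/Mon  2142: Sun/Tue ✓  2143: Mon/Wed  2144: Tue/Fri  2145: Thu/Sat  2146: Fri/Sun  2147: Sat/Mon  2148: Sun/Wed  …(14 more)…  2163: Fri/Sun  2164: Sat/Tue  2165: Mon/Wed  2166: Tue/Thu  2167: Wed/Fri  2168: Thu/Sun  2169: Sat/Mon  2170: Sun/Tue ✓  2171: Mon/Wed  2172: Tue/Fri  2173: Thu/Sat  2174: Fri/Sun  2175: Sat/Mon  2176: Sun/Wed
Both conditions hold in: 2142, 2153, 2159, 2170 — 4.

4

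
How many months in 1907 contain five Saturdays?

4

A month of length L has five Saturdays iff its first Saturday is on day ≤ L−28 (so day 1–3 in a 31-day month, 1–2 in a 30-day month, day 1 in a leap February).
Checking each month of 1907: Jan starts Tue (31d); Feb starts Fri (28d); Mar starts Fri (31d) ✓; Apr starts Mon (30d); May starts Wed (31d); Jun starts Sat (30d) ✓; Jul starts Mon (31d); Aug starts Thu (31d) ✓; Sep starts Sun (30d); Oct starts Tue (31d); Nov starts Fri (30d) ✓; Dec starts Sun (31d).
Five-Saturday months: March, June, August, November → 4.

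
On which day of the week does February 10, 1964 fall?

Monday

January 1, 1964 is a Wednesday.
February 10 is day 41 of the year, i.e. 40 days after Jan 1.
40 mod 7 = 5, so advance 5 weekdays from Wednesday: Monday.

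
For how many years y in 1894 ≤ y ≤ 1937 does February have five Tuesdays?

1

February has 28 days (29 in leap years); it has five Tuesdays when Tuesday falls among the first (month-length − 28) days — i.e. when February 1 is Tuesday in a leap year (never in a common year).
February 1 by year: 1894:Thu 1895:Fri 1896:Sat 1897:Mon 1898:Tue 1899:Wed 1900:Thu 1901:Fri 1902:Sat 1903:Sun 1904:Mon 1905:Wed 1906:Thu 1907:Fri 1908:Sat …(14 more)… 1923:Thu 1924:Fri 1925:Sun 1926:Mon 1927:Tue 1928:Wed 1929:Fri 1930:Sat 1931:Sun 1932:Mon 1933:Wed 1934:Thu 1935:Fri 1936:Sat 1937:Mon
Years with five Tuesdays: 1916 → 1.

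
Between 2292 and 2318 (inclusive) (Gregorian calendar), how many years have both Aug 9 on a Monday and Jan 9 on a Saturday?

3

Check each year's weekday for Aug 9 and Jan 9:
  2292: Tue/Sat  2293: Wed/Mon  2294: Thu/Tue  2295: Fri/Wed  2296: Sun/Thu  2297: Mon/Sat ✓  2298: Tue/Sun  2299: Wed/Mon  2300: Thu/Tue  2301: Fri/Wed  2302: Sat/Thu  2303: Sun/Fri  2304: Tue/Sat  2305: Wed/Mon  2306: Thu/Tue  2307: Fri/Wed  2308: Sun/Thu  2309: Mon/Sat ✓  2310: Tue/Sun  2311: Wed/Mon  2312: Fri/Tue  2313: Sat/Thu  2314: Sun/Fri  2315: Mon/Sat ✓  2316: Wed/Sun  2317: Thu/Tue  2318: Fri/Wed
Both conditions hold in: 2297, 2309, 2315 — 3.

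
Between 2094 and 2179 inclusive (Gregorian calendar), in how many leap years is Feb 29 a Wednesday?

4

Leap years in 2094–2179: 20 of them.
Feb 29 weekday advances by 5 (mod 7) from one leap year to the next four years later (or differs when a century non-leap intervenes).
Leap-day weekdays: 2096:Wed✓ 2104:Fri 2108:Wed✓ 2112:Mon 2116:Sat 2120:Thu 2124:Tue 2128:Sun 2132:Fri 2136:Wed✓ 2140:Mon 2144:Sat 2148:Thu 2152:Tue 2156:Sun 2160:Fri 2164:Wed✓ 2168:Mon 2172:Sat 2176:Thu
Wednesday: 2096, 2108, 2136, 2164 → 4.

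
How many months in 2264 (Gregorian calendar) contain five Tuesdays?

A month of length L has five Tuesdays iff its first Tuesday is on day ≤ L−28 (so day 1–3 in a 31-day month, 1–2 in a 30-day month, day 1 in a leap February).
Checking each month of 2264: Jan starts Fri (31d); Feb starts Mon (29d); Mar starts Tue (31d) ✓; Apr starts Fri (30d); May starts Sun (31d) ✓; Jun starts Wed (30d); Jul starts Fri (31d); Aug starts Mon (31d) ✓; Sep starts Thu (30d); Oct starts Sat (31d); Nov starts Tue (30d) ✓; Dec starts Thu (31d).
Five-Tuesday months: March, May, August, November → 4.

4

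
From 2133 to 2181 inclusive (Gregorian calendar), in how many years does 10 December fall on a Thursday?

Track 10 December's weekday year by year (advancing +1, or +2 across a Feb 29):
  2133: Thu ✓  2134: Fri (+1)  2135: Sat (+1)  2136: Mon (+2)  2137: Tue (+1)
  2138: Wed (+1)  2139: Thu (+1) ✓  2140: Sat (+2)  2141: Sun (+1)  2142: Mon (+1)
  2143: Tue (+1)  2144: Thu (+2) ✓  2145: Fri (+1)  2146: Sat (+1)  … (21 more years) …
  2168: Sat (+2)  2169: Sun (+1)  2170: Mon (+1)  2171: Tue (+1)  2172: Thu (+2) ✓
  2173: Fri (+1)  2174: Sat (+1)  2175: Sun (+1)  2176: Tue (+2)  2177: Wed (+1)
  2178: Thu (+1) ✓  2179: Fri (+1)  2180: Sun (+2)  2181: Mon (+1)
Thursday years: 2133, 2139, 2144, 2150, 2161, 2167, 2172, 2178 — 8 in total.

8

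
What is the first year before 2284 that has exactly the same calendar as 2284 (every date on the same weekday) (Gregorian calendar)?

2256

Two years share a calendar iff Jan 1 falls on the same weekday and both are leap or both are common. 2284: Jan 1 is Tuesday, leap year.
2283: Jan 1 Monday, common
2282: Jan 1 Sunday, common
2281: Jan 1 Saturday, common
2280: Jan 1 Thursday, leap
2279: Jan 1 Wednesday, common
2278: Jan 1 Tuesday, common
2277: Jan 1 Monday, common
2276: Jan 1 Saturday, leap
2275: Jan 1 Friday, common
2274: Jan 1 Thursday, common
2273: Jan 1 Wednesday, common
2272: Jan 1 Monday, leap
2271: Jan 1 Sunday, common
2270: Jan 1 Saturday, common
2269: Jan 1 Friday, common
2268: Jan 1 Wednesday, leap
2267: Jan 1 Tuesday, common
2266: Jan 1 Monday, common
2265: Jan 1 Sunday, common
2264: Jan 1 Friday, leap
2263: Jan 1 Thursday, common
2262: Jan 1 Wednesday, common
2261: Jan 1 Tuesday, common
2260: Jan 1 Sunday, leap
2259: Jan 1 Saturday, common
2258: Jan 1 Friday, common
2257: Jan 1 Thursday, common
2256: Jan 1 Tuesday, leap
2256 matches on both conditions.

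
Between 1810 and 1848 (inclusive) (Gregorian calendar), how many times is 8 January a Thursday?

5

Track 8 January's weekday year by year (advancing +1, or +2 across a Feb 29):
  1810: Mon  1811: Tue (+1)  1812: Wed (+1)  1813: Fri (+2)  1814: Sat (+1)
  1815: Sun (+1)  1816: Mon (+1)  1817: Wed (+2)  1818: Thu (+1) ✓  1819: Fri (+1)
  1820: Sat (+1)  1821: Mon (+2)  1822: Tue (+1)  1823: Wed (+1)  … (11 more years) …
  1835: Thu (+1) ✓  1836: Fri (+1)  1837: Sun (+2)  1838: Mon (+1)  1839: Tue (+1)
  1840: Wed (+1)  1841: Fri (+2)  1842: Sat (+1)  1843: Sun (+1)  1844: Mon (+1)
  1845: Wed (+2)  1846: Thu (+1) ✓  1847: Fri (+1)  1848: Sat (+1)
Thursday years: 1818, 1824, 1829, 1835, 1846 — 5 in total.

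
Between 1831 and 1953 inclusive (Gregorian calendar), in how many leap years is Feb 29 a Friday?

Leap years in 1831–1953: 30 of them.
Feb 29 weekday advances by 5 (mod 7) from one leap year to the next four years later (or differs when a century non-leap intervenes).
Leap-day weekdays: 1832:Wed 1836:Mon 1840:Sat 1844:Thu 1848:Tue 1852:Sun 1856:Fri✓ 1860:Wed 1864:Mon 1868:Sat 1872:Thu 1876:Tue 1880:Sun …(4 more)… 1904:Mon 1908:Sat 1912:Thu 1916:Tue 1920:Sun 1924:Fri✓ 1928:Wed 1932:Mon 1936:Sat 1940:Thu 1944:Tue 1948:Sun 1952:Fri✓
Friday: 1856, 1884, 1924, 1952 → 4.

4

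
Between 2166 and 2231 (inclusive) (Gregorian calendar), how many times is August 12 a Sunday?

Track August 12's weekday year by year (advancing +1, or +2 across a Feb 29):
  2166: Tue  2167: Wed (+1)  2168: Fri (+2)  2169: Sat (+1)  2170: Sun (+1) ✓
  2171: Mon (+1)  2172: Wed (+2)  2173: Thu (+1)  2174: Fri (+1)  2175: Sat (+1)
  2176: Mon (+2)  2177: Tue (+1)  2178: Wed (+1)  2179: Thu (+1)  … (38 more years) …
  2218: Wed (+1)  2219: Thu (+1)  2220: Sat (+2)  2221: Sun (+1) ✓  2222: Mon (+1)
  2223: Tue (+1)  2224: Thu (+2)  2225: Fri (+1)  2226: Sat (+1)  2227: Sun (+1) ✓
  2228: Tue (+2)  2229: Wed (+1)  2230: Thu (+1)  2231: Fri (+1)
Sunday years: 2170, 2181, 2187, 2192, 2198, 2204, 2210, 2221, 2227 — 9 in total.

9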